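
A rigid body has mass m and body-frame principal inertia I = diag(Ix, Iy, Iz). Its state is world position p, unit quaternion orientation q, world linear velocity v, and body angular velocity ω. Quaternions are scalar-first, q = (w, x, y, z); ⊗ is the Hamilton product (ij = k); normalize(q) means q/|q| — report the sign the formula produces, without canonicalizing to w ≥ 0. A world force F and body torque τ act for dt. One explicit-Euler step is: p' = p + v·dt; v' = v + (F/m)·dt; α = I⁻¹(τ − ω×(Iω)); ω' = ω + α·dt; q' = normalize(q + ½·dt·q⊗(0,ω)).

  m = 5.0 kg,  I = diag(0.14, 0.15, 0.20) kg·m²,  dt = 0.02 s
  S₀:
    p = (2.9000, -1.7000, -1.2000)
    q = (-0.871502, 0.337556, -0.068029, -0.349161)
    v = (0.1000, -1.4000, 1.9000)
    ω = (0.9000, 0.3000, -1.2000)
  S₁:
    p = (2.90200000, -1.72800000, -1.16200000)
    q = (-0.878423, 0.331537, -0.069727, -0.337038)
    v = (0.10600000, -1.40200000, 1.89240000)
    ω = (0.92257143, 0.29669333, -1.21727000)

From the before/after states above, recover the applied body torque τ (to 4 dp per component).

ω₁ − ω₀ = (0.02257143, -0.00330667, -0.01727000)
precession coupling = (-0.0180, 0.0648, 0.0027)
τ = I·(Δω/dt) + ω₀×(Iω₀) = (0.1400, 0.0400, -0.1700)

τ = (0.1400, 0.0400, -0.1700)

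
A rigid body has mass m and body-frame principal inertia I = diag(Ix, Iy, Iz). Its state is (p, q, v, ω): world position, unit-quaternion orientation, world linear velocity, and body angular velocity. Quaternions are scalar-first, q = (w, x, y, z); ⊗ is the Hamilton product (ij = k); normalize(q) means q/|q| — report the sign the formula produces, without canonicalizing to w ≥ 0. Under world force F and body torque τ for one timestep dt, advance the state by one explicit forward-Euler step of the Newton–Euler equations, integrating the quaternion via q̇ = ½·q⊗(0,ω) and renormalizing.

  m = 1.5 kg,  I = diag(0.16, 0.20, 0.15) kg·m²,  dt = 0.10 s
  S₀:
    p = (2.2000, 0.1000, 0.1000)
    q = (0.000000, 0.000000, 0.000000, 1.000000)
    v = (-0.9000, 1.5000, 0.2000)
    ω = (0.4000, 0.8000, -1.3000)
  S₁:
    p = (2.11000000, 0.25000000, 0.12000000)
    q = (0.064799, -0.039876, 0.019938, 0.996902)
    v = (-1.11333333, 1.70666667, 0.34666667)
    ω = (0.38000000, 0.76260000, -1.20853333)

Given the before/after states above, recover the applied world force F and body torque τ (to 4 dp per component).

F = (-3.2000, 3.1000, 2.2000)
τ = (0.0200, -0.0800, 0.1500)

ω₁ − ω₀ = (-0.02000000, -0.03740000, 0.09146667)
applied torque τ = (0.0200, -0.0800, 0.1500)
v₁ − v₀ = (-0.21333333, 0.20666667, 0.14666667)
m·(v₁−v₀)/dt = (-3.2000, 3.1000, 2.2000)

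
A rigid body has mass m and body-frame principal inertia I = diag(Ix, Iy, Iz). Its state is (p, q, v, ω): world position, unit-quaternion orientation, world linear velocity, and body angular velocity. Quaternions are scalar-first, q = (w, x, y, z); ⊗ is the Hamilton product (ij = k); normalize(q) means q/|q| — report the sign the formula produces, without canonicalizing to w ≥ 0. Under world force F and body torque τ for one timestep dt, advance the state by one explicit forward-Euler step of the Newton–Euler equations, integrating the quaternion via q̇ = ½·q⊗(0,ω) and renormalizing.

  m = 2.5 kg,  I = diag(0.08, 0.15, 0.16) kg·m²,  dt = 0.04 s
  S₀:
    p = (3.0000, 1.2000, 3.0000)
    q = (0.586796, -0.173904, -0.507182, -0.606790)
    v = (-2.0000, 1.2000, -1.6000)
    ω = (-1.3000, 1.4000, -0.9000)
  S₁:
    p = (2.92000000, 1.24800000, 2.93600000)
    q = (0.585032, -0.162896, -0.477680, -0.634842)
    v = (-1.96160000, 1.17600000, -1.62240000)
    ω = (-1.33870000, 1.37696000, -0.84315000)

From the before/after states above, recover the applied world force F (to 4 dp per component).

F = (2.4000, -1.5000, -1.4000)

velocity change Δv = (0.03840000, -0.02400000, -0.02240000)
applied force F = (2.4000, -1.5000, -1.4000)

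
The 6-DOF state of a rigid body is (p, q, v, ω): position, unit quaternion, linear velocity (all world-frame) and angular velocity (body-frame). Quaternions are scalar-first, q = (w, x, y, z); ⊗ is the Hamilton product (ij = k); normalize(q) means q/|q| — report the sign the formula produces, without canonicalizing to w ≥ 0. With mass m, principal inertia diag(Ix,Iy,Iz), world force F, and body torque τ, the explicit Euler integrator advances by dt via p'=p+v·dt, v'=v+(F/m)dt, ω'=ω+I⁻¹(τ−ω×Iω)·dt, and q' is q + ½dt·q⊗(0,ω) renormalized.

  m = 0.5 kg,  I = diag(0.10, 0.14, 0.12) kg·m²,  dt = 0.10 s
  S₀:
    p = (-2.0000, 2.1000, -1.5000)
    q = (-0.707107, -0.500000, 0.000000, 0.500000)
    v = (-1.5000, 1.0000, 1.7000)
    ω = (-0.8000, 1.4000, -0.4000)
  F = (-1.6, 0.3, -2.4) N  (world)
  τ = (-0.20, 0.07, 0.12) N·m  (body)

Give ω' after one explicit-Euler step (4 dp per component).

ω' = (-1.0112, 1.4546, -0.2627)

gyro term ω×Iω = (0.0112, -0.0064, -0.0448)
α = I⁻¹(τ − ω×Iω) = (-2.1120, 0.5457, 1.3733)
new body rate ω' = (-1.0112, 1.4546, -0.2627)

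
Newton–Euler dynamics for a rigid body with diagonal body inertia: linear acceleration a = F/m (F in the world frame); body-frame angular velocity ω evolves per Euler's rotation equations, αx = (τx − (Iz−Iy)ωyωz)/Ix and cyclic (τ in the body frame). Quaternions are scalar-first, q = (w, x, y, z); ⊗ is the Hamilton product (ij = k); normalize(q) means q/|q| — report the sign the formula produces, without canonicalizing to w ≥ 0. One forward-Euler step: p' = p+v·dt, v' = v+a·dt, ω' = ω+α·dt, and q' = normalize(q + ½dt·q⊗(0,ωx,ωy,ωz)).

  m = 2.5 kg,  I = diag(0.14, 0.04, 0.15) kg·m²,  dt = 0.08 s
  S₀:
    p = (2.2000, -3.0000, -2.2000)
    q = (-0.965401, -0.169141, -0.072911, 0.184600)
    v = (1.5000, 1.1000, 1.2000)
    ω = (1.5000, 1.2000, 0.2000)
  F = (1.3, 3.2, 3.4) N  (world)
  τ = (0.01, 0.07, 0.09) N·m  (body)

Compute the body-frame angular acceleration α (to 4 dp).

α = (-0.1171, 1.8250, 1.8000)

precession coupling ω×(Iω) = (0.0264, -0.0030, -0.1800)
angular accel α = (-0.1171, 1.8250, 1.8000)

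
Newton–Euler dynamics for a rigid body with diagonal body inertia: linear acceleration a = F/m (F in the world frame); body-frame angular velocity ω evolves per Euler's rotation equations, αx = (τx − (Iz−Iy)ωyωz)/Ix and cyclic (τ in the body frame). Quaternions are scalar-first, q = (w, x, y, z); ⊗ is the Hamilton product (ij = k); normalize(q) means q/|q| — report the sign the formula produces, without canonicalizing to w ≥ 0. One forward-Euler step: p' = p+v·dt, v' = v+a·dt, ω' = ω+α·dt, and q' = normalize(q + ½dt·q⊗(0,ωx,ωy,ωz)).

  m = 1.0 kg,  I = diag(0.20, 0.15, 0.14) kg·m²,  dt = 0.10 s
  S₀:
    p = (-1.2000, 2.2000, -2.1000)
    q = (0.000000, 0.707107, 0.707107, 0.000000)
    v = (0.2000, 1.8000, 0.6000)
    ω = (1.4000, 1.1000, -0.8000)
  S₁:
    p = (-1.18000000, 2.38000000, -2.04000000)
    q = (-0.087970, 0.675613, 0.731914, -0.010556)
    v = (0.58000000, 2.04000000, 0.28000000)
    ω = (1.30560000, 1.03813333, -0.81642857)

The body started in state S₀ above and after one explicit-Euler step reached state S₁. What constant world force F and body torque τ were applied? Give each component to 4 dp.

F = (3.8000, 2.4000, -3.2000)
τ = (-0.1800, -0.1600, -0.1000)

rate change Δω = (-0.09440000, -0.06186667, -0.01642857)
gyro term ω₀×Iω₀ = (0.0088, -0.0672, -0.0770)
applied torque τ = (-0.1800, -0.1600, -0.1000)
Δv = v₁−v₀ = (0.38000000, 0.24000000, -0.32000000)
F = m·Δv/dt = (3.8000, 2.4000, -3.2000)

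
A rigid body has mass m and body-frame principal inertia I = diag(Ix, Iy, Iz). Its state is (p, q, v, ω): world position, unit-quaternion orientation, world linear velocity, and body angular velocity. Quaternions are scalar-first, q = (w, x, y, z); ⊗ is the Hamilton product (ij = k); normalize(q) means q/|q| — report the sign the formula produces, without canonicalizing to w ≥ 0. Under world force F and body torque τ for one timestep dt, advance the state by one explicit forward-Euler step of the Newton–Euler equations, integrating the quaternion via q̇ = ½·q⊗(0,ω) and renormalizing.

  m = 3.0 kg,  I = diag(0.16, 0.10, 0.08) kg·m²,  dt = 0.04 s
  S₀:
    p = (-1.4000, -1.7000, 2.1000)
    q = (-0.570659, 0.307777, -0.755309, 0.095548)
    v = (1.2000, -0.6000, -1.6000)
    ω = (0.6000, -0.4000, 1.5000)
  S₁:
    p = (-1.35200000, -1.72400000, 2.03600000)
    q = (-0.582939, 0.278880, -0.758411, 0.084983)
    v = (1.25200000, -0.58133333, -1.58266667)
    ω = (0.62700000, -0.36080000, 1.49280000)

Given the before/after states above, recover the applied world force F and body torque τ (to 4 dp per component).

v₁ − v₀ = (0.05200000, 0.01866667, 0.01733333)
F = m·Δv/dt = (3.9000, 1.4000, 1.3000)
ω₁ − ω₀ = (0.02700000, 0.03920000, -0.00720000)
τ = I·(Δω/dt) + ω₀×(Iω₀) = (0.1200, 0.1700, 0.0000)

F = (3.9000, 1.4000, 1.3000)
τ = (0.1200, 0.1700, 0.0000)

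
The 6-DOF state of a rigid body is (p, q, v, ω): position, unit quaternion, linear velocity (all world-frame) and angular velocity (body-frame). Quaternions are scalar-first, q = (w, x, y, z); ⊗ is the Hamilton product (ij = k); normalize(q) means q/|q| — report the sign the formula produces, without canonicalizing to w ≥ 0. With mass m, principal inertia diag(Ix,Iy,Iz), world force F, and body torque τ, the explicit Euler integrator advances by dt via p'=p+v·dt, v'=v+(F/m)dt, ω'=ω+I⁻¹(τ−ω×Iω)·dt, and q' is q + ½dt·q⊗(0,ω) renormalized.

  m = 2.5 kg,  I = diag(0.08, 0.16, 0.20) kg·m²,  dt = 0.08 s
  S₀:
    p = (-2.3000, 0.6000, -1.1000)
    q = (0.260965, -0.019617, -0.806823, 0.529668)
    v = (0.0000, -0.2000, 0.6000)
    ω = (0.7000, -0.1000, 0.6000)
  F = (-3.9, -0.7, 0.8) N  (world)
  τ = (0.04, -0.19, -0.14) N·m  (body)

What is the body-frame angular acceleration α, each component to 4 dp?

precession coupling ω×(Iω) = (-0.0024, -0.0504, -0.0056)
angular accel α = (0.5300, -0.8725, -0.6720)

α = (0.5300, -0.8725, -0.6720)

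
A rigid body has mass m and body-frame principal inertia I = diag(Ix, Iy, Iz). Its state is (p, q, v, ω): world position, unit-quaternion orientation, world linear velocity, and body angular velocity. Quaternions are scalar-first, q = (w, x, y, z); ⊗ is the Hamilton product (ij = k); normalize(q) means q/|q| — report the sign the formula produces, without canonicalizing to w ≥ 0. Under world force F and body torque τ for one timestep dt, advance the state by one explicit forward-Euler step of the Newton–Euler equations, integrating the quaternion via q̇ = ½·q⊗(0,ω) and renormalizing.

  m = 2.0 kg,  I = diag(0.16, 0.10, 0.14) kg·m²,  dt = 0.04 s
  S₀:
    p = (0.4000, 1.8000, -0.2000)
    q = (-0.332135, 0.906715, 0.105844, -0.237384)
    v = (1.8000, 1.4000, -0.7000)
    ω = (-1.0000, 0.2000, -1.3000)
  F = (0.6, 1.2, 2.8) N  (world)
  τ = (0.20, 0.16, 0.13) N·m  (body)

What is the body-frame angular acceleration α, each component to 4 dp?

α = (1.3150, 1.3400, 0.8429)

precession coupling ω×(Iω) = (-0.0104, 0.0260, 0.0120)
α = I⁻¹(τ − ω×Iω) = (1.3150, 1.3400, 0.8429)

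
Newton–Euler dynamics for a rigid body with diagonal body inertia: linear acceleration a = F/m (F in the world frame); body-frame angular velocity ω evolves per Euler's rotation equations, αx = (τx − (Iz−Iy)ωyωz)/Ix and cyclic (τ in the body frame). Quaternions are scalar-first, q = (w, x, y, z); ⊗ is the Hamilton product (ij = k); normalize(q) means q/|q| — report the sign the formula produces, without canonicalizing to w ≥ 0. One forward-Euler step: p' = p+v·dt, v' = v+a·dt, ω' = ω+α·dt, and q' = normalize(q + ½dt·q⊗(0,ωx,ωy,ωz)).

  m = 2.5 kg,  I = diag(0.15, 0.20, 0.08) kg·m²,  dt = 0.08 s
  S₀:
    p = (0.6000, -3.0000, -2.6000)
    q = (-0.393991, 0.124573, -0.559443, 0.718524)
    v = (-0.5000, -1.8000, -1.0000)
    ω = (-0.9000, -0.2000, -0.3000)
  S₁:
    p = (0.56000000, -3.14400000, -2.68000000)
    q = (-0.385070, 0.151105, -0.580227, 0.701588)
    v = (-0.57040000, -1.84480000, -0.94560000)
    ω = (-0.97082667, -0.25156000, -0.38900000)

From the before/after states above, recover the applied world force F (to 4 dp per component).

F = (-2.2000, -1.4000, 1.7000)

v₁ − v₀ = (-0.07040000, -0.04480000, 0.05440000)
applied force F = (-2.2000, -1.4000, 1.7000)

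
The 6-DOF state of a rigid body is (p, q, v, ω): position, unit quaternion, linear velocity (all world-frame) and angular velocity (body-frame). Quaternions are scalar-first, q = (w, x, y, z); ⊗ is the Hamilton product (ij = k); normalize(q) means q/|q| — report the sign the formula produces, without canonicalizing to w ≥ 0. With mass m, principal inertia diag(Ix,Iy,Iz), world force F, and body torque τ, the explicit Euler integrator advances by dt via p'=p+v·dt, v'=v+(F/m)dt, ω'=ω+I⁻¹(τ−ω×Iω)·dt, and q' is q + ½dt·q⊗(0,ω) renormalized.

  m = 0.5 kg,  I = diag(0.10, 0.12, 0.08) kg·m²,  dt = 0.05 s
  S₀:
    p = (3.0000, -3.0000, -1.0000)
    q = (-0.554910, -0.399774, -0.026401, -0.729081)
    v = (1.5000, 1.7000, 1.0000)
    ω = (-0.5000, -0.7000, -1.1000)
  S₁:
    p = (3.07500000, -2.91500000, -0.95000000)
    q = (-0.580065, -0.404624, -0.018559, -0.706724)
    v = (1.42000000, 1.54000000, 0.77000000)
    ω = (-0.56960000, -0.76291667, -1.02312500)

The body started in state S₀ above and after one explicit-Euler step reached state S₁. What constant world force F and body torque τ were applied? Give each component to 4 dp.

Δω = ω₁−ω₀ = (-0.06960000, -0.06291667, 0.07687500)
applied torque τ = (-0.1700, -0.1400, 0.1300)
Δv = v₁−v₀ = (-0.08000000, -0.16000000, -0.23000000)
m·(v₁−v₀)/dt = (-0.8000, -1.6000, -2.3000)

F = (-0.8000, -1.6000, -2.3000)
τ = (-0.1700, -0.1400, 0.1300)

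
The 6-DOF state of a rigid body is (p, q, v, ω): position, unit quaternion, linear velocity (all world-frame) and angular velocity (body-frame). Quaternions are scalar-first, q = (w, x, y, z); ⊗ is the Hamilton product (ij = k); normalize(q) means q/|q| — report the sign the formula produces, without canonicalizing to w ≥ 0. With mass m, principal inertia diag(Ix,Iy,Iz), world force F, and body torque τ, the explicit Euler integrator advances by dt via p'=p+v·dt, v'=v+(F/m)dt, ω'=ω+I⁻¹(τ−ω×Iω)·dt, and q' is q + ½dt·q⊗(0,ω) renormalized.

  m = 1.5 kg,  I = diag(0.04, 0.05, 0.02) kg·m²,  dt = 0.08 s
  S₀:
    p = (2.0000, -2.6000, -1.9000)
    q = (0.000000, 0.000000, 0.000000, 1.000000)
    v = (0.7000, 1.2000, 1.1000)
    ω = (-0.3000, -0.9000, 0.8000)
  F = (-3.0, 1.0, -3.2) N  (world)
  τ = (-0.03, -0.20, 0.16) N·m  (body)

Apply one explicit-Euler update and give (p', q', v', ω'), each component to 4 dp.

p' = (2.0560, -2.5040, -1.8120)
q' = (-0.0320, 0.0360, -0.0120, 0.9988)
v' = (0.5400, 1.2533, 0.9293)
ω' = (-0.4032, -1.2123, 1.4292)

linear accel F/m = (-2.0000, 0.6667, -2.1333)
p' = p + v·dt = (2.0560, -2.5040, -1.8120)
new velocity v' = (0.5400, 1.2533, 0.9293)
(τ − ω×Iω)/I = (-1.2900, -3.9040, 7.8650)
ω' = ω + α·dt = (-0.4032, -1.2123, 1.4292)
2q̇ = q⊗(0,ω) = (-0.8000000, 0.9000000, -0.3000000, 0.0000000)
q + ½dt·q⊗(0,ω), renormalized = (-0.0320, 0.0360, -0.0120, 0.9988)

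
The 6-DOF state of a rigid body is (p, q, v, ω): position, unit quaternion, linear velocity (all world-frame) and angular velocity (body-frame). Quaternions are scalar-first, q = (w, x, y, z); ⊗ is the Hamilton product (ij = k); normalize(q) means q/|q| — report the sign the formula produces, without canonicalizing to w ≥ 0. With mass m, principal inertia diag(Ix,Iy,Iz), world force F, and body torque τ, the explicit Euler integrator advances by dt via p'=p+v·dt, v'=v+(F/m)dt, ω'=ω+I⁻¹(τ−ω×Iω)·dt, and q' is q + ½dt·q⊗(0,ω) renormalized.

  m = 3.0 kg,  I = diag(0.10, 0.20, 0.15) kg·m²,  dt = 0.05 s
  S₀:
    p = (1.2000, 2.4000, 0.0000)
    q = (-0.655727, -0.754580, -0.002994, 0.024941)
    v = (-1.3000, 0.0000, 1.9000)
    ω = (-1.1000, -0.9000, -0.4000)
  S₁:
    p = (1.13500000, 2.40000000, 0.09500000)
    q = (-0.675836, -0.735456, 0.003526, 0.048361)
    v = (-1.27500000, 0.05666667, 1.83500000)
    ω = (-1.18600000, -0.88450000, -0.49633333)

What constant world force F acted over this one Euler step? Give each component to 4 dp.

velocity change Δv = (0.02500000, 0.05666667, -0.06500000)
applied force F = (1.5000, 3.4000, -3.9000)

F = (1.5000, 3.4000, -3.9000)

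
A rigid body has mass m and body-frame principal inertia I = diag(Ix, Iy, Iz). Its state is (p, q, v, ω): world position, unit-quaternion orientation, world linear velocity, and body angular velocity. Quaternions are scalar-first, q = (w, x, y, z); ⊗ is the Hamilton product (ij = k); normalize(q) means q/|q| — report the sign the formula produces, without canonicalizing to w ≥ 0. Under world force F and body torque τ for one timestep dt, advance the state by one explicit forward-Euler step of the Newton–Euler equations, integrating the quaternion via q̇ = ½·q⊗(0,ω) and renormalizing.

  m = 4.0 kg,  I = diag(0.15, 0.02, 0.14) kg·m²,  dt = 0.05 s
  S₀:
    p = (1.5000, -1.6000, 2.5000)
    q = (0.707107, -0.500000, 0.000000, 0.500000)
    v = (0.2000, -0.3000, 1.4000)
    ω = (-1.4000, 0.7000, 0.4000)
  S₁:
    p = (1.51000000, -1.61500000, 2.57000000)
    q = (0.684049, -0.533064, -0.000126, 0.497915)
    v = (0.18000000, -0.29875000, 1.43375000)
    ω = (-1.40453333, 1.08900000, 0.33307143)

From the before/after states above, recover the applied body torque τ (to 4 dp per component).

τ = (0.0200, 0.1500, -0.0600)

Δω = ω₁−ω₀ = (-0.00453333, 0.38900000, -0.06692857)
ω₀×(Iω₀) = (0.0336, -0.0056, 0.1274)
I·α + gyro = (0.0200, 0.1500, -0.0600)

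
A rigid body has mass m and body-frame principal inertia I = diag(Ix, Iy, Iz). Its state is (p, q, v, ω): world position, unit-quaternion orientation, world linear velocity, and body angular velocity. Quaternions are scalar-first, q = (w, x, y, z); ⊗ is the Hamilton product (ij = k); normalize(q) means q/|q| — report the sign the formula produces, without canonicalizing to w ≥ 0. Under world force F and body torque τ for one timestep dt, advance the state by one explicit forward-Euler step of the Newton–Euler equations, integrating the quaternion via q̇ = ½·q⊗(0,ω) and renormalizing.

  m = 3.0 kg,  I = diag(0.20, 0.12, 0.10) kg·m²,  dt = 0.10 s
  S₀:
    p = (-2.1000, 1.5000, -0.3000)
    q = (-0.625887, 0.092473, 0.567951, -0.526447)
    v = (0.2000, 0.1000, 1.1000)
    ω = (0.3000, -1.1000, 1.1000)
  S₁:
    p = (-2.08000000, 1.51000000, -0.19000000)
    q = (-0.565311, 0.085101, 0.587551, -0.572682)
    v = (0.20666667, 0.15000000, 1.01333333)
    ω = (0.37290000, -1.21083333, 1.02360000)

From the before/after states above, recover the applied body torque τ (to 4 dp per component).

ω₁ − ω₀ = (0.07290000, -0.11083333, -0.07640000)
τ = I·(Δω/dt) + ω₀×(Iω₀) = (0.1700, -0.1000, -0.0500)

τ = (0.1700, -0.1000, -0.0500)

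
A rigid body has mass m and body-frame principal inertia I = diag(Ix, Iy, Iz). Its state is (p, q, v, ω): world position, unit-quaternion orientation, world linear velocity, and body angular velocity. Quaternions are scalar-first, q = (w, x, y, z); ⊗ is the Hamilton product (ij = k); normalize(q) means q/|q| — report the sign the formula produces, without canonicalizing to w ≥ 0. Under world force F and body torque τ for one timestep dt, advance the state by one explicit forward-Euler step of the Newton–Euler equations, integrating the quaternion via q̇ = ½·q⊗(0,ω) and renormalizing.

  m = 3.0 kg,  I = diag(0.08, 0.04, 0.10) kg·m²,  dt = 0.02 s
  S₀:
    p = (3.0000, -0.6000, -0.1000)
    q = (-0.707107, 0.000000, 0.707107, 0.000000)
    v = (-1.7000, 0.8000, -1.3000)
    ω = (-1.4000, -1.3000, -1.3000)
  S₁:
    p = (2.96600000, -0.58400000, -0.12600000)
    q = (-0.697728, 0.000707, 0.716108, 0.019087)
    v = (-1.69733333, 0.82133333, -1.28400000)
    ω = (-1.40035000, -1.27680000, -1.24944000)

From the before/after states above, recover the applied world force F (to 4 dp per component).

velocity change Δv = (0.00266667, 0.02133333, 0.01600000)
m·(v₁−v₀)/dt = (0.4000, 3.2000, 2.4000)

F = (0.4000, 3.2000, 2.4000)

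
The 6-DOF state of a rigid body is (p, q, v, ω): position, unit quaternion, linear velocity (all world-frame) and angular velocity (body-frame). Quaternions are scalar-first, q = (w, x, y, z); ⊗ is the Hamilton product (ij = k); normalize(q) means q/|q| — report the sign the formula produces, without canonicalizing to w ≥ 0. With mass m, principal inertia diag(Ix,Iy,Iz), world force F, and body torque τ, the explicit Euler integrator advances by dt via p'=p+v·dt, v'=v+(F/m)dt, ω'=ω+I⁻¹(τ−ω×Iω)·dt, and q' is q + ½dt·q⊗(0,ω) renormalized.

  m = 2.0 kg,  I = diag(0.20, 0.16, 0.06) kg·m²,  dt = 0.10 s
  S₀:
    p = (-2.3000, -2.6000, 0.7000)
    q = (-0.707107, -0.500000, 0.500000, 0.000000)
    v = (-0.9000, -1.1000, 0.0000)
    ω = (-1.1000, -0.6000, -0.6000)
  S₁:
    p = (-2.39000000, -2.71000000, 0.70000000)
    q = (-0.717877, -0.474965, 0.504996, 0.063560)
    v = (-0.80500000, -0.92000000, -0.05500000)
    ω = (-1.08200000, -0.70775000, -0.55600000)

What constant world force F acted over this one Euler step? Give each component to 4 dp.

F = (1.9000, 3.6000, -1.1000)

v₁ − v₀ = (0.09500000, 0.18000000, -0.05500000)
F = m·Δv/dt = (1.9000, 3.6000, -1.1000)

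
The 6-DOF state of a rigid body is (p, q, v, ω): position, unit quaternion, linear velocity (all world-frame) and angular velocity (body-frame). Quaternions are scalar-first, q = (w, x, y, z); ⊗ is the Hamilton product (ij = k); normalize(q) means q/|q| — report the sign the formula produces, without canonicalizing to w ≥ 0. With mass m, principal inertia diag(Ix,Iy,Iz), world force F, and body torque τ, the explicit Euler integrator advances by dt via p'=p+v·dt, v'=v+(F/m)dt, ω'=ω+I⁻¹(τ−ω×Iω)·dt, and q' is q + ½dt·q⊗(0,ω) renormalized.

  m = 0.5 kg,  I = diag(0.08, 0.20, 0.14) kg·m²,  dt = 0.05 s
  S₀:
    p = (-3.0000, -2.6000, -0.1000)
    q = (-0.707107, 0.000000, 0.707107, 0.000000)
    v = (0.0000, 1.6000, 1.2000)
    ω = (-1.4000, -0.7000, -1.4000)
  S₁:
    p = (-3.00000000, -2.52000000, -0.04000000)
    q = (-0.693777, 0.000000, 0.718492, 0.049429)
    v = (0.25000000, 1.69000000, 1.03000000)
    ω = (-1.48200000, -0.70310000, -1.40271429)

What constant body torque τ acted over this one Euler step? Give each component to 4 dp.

τ = (-0.1900, -0.1300, 0.1100)

Δω = ω₁−ω₀ = (-0.08200000, -0.00310000, -0.00271429)
precession coupling = (-0.0588, -0.1176, 0.1176)
I·α + gyro = (-0.1900, -0.1300, 0.1100)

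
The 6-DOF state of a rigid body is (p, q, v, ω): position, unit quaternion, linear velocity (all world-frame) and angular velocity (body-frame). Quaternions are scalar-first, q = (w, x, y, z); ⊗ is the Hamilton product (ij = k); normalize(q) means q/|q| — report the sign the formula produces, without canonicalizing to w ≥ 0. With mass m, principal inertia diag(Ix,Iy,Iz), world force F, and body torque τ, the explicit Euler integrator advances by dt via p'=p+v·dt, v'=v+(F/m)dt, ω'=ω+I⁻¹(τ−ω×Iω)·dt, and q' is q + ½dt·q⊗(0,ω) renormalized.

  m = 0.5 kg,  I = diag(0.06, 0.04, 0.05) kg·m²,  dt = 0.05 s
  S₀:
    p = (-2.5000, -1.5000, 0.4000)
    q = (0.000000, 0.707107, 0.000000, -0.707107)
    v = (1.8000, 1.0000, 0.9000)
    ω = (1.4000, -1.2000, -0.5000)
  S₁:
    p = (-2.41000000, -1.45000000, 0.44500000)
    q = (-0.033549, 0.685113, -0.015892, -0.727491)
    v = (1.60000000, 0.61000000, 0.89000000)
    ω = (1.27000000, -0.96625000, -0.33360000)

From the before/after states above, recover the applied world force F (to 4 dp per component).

velocity change Δv = (-0.20000000, -0.39000000, -0.01000000)
m·(v₁−v₀)/dt = (-2.0000, -3.9000, -0.1000)

F = (-2.0000, -3.9000, -0.1000)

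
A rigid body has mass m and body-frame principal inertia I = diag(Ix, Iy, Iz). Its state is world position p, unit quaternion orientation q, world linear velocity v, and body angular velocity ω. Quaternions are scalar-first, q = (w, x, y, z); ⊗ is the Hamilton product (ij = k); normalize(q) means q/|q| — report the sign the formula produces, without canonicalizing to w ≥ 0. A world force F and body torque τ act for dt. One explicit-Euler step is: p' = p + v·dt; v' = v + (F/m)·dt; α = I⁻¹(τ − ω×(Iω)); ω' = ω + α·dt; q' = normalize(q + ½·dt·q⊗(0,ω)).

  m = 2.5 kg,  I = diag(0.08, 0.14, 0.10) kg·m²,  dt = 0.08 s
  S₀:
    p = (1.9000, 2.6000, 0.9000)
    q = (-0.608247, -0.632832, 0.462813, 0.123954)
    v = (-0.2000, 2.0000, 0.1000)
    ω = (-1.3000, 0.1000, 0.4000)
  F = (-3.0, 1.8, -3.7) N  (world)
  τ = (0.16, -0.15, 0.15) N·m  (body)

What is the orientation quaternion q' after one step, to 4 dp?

Hamilton product q⊗(0,ω) = (-0.9185445, 0.9634509, 0.0311679, 0.2950749)
q + ½dt·q⊗(0,ω), renormalized = (-0.6440, -0.5934, 0.4634, 0.1356)

q' = (-0.6440, -0.5934, 0.4634, 0.1356)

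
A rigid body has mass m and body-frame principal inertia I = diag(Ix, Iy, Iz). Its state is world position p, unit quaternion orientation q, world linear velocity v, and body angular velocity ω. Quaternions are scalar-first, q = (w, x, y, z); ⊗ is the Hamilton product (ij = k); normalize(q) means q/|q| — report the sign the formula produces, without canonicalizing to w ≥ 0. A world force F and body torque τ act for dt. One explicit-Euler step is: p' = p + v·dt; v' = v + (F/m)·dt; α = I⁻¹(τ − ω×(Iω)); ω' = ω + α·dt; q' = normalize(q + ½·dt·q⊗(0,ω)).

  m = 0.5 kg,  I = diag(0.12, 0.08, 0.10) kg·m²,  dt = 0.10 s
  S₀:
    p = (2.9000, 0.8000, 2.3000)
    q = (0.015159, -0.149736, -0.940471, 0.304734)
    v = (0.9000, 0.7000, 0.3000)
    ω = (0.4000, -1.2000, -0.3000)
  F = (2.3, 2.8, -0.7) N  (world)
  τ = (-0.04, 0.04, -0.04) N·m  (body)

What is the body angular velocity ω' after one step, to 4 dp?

ω' = (0.3607, -1.1470, -0.3592)

precession coupling ω×(Iω) = (0.0072, -0.0024, 0.0192)
α = I⁻¹(τ − ω×Iω) = (-0.3933, 0.5300, -0.5920)
new body rate ω' = (0.3607, -1.1470, -0.3592)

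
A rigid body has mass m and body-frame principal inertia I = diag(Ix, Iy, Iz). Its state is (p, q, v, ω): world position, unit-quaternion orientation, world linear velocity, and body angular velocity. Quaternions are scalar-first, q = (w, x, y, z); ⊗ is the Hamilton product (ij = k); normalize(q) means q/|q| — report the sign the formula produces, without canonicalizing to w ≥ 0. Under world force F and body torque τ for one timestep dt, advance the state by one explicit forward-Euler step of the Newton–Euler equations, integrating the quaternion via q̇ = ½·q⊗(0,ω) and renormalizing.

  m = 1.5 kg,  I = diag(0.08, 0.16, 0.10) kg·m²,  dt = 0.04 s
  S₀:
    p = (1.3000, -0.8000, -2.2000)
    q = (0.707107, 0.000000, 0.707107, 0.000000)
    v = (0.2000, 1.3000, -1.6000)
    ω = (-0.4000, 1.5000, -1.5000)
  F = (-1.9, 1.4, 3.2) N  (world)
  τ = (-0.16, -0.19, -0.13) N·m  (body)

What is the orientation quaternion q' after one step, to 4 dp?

q' = (0.6853, -0.0268, 0.7276, -0.0155)

2q̇ = q⊗(0,ω) = (-1.0606605, -1.3435033, 1.0606605, -0.7778177)
q' = normalize(q + ½dt·q⊗(0,ω)) = (0.6853, -0.0268, 0.7276, -0.0155)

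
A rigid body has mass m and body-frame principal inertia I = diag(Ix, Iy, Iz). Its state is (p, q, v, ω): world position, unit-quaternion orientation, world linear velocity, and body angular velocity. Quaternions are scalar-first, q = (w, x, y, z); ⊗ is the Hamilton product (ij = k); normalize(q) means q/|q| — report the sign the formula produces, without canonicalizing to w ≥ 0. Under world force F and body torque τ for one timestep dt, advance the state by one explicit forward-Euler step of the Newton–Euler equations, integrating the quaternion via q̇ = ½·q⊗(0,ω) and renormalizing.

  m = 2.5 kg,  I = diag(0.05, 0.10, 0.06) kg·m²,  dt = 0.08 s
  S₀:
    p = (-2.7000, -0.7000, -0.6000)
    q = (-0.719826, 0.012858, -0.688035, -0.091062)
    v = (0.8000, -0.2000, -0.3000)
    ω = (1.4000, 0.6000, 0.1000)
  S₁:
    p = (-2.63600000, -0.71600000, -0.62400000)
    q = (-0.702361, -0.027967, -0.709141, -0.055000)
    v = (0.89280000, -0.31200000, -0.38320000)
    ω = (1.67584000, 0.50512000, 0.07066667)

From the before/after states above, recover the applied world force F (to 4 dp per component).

F = (2.9000, -3.5000, -2.6000)

v₁ − v₀ = (0.09280000, -0.11200000, -0.08320000)
m·(v₁−v₀)/dt = (2.9000, -3.5000, -2.6000)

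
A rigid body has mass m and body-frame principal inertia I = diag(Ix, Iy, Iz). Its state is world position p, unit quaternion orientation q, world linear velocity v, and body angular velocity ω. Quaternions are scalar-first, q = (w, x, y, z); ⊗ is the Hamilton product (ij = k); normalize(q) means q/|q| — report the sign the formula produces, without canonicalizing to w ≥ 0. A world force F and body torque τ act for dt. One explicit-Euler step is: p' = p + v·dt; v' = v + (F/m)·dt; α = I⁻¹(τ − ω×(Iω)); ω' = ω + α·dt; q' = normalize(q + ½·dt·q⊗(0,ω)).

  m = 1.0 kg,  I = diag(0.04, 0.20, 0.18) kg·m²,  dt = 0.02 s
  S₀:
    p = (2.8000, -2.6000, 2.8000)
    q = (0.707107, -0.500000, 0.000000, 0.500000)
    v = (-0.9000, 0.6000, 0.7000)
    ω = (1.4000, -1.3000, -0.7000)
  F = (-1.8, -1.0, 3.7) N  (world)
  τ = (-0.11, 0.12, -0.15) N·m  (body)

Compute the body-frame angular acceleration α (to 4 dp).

gyro term ω×Iω = (-0.0182, 0.1372, -0.2912)
angular accel α = (-2.2950, -0.0860, 0.7844)

α = (-2.2950, -0.0860, 0.7844)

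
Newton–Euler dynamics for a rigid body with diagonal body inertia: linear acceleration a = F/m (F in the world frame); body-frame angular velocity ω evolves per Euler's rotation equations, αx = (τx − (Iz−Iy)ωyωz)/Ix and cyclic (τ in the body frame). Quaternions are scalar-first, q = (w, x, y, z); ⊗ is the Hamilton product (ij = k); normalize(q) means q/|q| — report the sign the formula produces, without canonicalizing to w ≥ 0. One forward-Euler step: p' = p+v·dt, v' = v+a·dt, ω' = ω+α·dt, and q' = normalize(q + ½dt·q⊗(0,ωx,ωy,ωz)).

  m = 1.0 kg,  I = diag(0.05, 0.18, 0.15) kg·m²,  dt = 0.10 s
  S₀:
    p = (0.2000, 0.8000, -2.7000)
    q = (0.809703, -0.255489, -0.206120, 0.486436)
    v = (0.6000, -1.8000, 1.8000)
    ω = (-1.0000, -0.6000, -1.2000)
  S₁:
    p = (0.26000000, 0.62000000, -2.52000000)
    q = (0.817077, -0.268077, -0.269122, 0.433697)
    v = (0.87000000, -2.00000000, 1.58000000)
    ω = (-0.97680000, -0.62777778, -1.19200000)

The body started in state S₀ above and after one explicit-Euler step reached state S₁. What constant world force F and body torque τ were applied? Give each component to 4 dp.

F = (2.7000, -2.0000, -2.2000)
τ = (-0.0100, -0.1700, 0.0900)

rate change Δω = (0.02320000, -0.02777778, 0.00800000)
applied torque τ = (-0.0100, -0.1700, 0.0900)
v₁ − v₀ = (0.27000000, -0.20000000, -0.22000000)
applied force F = (2.7000, -2.0000, -2.2000)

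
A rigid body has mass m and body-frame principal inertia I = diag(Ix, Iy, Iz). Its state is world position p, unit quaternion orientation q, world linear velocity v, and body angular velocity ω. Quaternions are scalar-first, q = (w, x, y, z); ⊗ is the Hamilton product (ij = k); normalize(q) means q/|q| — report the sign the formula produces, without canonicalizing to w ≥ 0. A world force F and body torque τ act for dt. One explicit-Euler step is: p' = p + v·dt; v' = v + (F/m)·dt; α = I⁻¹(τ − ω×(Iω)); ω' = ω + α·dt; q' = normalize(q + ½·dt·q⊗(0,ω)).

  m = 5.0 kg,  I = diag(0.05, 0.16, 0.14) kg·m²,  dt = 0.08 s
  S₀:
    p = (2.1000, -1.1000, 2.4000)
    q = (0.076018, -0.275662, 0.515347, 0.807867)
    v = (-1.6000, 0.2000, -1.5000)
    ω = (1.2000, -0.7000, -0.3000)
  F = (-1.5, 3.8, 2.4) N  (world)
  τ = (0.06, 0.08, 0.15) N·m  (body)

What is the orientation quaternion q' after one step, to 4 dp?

q⊗(0,ω) = (0.9338974, 0.5021244, 0.8335292, -0.4482584)
q + ½dt·q⊗(0,ω), renormalized = (0.1132, -0.2552, 0.5478, 0.7887)

q' = (0.1132, -0.2552, 0.5478, 0.7887)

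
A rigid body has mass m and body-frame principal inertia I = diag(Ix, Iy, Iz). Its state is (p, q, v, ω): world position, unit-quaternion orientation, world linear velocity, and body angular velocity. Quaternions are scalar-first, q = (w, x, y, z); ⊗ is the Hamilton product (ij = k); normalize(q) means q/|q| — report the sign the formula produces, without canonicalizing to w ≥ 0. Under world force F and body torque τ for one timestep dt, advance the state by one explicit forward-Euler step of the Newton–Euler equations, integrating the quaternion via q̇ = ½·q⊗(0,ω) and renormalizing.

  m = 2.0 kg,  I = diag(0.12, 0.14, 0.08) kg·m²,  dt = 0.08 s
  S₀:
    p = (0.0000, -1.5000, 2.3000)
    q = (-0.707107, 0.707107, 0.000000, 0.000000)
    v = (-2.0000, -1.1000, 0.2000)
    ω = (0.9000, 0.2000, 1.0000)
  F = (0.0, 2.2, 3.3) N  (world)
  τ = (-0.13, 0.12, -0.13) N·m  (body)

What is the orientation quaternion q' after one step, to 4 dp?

2q̇ = q⊗(0,ω) = (-0.6363963, -0.6363963, -0.8485284, -0.5656856)
q + ½dt·q⊗(0,ω), renormalized = (-0.7315, 0.6806, -0.0339, -0.0226)

q' = (-0.7315, 0.6806, -0.0339, -0.0226)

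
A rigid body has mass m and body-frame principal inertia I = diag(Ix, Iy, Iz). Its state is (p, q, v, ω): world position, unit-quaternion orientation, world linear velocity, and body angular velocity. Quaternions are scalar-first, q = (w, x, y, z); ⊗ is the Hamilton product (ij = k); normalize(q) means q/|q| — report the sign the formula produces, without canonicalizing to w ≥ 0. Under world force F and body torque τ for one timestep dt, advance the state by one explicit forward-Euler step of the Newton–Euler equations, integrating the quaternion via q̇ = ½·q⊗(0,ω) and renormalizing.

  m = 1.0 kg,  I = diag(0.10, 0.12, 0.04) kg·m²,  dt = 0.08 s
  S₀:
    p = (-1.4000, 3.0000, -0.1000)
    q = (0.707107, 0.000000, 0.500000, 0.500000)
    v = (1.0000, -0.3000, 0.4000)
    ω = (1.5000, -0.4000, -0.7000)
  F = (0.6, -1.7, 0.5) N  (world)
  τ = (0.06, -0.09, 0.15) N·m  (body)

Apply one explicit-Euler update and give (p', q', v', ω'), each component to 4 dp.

p' = (-1.3200, 2.9760, -0.0680)
q' = (0.7274, 0.0363, 0.5175, 0.4492)
v' = (1.0480, -0.4360, 0.4400)
ω' = (1.5659, -0.4180, -0.3760)

angular accel α = (0.8240, -0.2250, 4.0500)
new body rate ω' = (1.5659, -0.4180, -0.3760)
2q̇ = q⊗(0,ω) = (0.5500000, 0.9106605, 0.4671572, -1.2449749)
updated quaternion q' = (0.7274, 0.0363, 0.5175, 0.4492)
p + v·dt = (-1.3200, 2.9760, -0.0680)
v' = v + a·dt = (1.0480, -0.4360, 0.4400)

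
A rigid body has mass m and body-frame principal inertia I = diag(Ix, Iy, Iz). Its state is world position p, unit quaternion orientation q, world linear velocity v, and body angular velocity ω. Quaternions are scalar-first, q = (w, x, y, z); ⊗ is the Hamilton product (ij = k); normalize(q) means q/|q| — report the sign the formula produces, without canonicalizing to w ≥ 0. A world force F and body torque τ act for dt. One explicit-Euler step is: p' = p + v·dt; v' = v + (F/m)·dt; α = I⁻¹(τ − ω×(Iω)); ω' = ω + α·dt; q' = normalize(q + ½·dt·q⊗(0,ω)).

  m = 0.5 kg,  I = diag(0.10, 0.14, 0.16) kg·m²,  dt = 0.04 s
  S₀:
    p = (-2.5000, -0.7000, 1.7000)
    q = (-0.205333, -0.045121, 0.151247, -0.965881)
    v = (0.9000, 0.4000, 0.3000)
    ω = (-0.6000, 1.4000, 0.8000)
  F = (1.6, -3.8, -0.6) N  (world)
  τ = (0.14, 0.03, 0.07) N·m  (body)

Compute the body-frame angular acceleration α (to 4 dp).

gyro term ω×Iω = (0.0224, 0.0288, -0.0336)
(τ − ω×Iω)/I = (1.1760, 0.0086, 0.6475)

α = (1.1760, 0.0086, 0.6475)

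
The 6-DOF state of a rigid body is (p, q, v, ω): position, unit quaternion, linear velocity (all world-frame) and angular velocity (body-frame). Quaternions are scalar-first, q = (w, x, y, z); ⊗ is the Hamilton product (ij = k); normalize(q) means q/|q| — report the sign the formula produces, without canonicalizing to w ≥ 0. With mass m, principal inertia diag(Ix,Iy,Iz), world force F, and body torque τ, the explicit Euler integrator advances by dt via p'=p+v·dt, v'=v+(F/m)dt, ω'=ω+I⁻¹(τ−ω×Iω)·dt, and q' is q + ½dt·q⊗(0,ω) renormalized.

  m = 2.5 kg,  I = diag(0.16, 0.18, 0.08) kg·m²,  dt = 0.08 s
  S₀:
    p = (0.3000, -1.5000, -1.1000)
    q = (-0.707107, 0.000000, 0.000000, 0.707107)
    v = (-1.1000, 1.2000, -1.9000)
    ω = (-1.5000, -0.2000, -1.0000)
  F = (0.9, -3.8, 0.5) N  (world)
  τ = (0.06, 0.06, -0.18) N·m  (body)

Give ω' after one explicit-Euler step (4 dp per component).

ω' = (-1.4600, -0.2267, -1.1860)

ω×(Iω) gyroscopic = (-0.0200, 0.1200, 0.0060)
(τ − ω×Iω)/I = (0.5000, -0.3333, -2.3250)
new body rate ω' = (-1.4600, -0.2267, -1.1860)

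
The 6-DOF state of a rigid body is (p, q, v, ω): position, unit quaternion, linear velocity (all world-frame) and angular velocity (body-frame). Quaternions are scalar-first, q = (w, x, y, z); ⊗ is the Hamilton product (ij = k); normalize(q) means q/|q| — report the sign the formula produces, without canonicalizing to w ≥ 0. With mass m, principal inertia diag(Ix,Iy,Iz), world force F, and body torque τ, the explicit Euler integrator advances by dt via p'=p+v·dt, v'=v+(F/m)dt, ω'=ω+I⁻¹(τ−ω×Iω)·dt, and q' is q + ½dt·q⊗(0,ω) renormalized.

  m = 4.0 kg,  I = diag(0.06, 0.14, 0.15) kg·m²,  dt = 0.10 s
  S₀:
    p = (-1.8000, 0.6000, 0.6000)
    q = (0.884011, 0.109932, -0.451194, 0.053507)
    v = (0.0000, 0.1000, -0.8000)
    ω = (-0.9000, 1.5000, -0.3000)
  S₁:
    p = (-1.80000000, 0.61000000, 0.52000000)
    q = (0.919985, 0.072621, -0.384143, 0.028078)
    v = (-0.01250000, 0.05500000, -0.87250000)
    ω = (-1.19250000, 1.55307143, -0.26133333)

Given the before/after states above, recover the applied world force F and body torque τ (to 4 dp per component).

Δv = v₁−v₀ = (-0.01250000, -0.04500000, -0.07250000)
m·(v₁−v₀)/dt = (-0.5000, -1.8000, -2.9000)
ω₁ − ω₀ = (-0.29250000, 0.05307143, 0.03866667)
τ = I·(Δω/dt) + ω₀×(Iω₀) = (-0.1800, 0.0500, -0.0500)

F = (-0.5000, -1.8000, -2.9000)
τ = (-0.1800, 0.0500, -0.0500)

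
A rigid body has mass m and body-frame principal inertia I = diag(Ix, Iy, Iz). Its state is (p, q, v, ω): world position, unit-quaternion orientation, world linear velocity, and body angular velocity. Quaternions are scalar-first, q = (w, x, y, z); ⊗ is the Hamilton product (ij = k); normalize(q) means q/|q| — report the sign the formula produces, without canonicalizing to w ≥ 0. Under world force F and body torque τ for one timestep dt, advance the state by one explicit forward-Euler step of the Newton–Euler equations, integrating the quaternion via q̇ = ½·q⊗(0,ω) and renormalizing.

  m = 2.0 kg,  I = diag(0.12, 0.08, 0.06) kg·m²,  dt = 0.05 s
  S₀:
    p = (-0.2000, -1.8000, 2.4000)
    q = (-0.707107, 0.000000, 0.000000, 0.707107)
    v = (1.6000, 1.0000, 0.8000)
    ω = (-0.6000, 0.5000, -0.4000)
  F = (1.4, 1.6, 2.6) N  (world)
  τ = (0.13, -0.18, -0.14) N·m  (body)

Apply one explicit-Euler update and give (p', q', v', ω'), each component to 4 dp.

new position p' = (-0.1200, -1.7500, 2.4400)
v + (F/m)dt = (1.6350, 1.0400, 0.8650)
precession coupling ω×(Iω) = (0.0040, 0.0144, 0.0120)
angular accel α = (1.0500, -2.4300, -2.5333)
ω' = ω + α·dt = (-0.5475, 0.3785, -0.5267)
q⊗(0,ω) = (0.2828428, 0.0707107, -0.7778177, 0.2828428)
updated quaternion q' = (-0.6999, 0.0018, -0.0194, 0.7140)

p' = (-0.1200, -1.7500, 2.4400)
q' = (-0.6999, 0.0018, -0.0194, 0.7140)
v' = (1.6350, 1.0400, 0.8650)
ω' = (-0.5475, 0.3785, -0.5267)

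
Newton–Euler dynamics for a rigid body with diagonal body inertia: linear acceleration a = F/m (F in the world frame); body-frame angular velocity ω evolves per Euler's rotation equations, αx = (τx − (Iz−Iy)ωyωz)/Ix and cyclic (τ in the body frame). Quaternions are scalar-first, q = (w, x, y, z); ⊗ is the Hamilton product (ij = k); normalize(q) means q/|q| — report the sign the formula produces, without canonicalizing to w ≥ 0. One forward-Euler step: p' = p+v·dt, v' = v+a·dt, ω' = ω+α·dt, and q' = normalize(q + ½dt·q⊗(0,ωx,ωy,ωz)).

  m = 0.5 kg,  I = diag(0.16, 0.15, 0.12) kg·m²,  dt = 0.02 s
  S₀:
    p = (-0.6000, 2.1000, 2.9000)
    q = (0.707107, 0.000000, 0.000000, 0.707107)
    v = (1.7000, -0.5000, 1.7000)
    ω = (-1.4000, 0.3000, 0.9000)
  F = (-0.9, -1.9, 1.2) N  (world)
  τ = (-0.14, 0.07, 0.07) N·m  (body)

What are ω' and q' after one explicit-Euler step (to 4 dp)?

ω' = (-1.4165, 0.3161, 0.9110)
q' = (0.7006, -0.0120, -0.0078, 0.7134)

precession coupling ω×(Iω) = (-0.0081, -0.0504, 0.0042)
α = I⁻¹(τ − ω×Iω) = (-0.8244, 0.8027, 0.5483)
ω + α·dt = (-1.4165, 0.3161, 0.9110)
2q̇ = q⊗(0,ω) = (-0.6363963, -1.2020819, -0.7778177, 0.6363963)
q' = normalize(q + ½dt·q⊗(0,ω)) = (0.7006, -0.0120, -0.0078, 0.7134)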